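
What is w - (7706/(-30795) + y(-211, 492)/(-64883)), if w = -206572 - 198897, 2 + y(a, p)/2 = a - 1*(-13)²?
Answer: -810155773224947/1998071985 ≈ -4.0547e+5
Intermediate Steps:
y(a, p) = -342 + 2*a (y(a, p) = -4 + 2*(a - 1*(-13)²) = -4 + 2*(a - 1*169) = -4 + 2*(a - 169) = -4 + 2*(-169 + a) = -4 + (-338 + 2*a) = -342 + 2*a)
w = -405469
w - (7706/(-30795) + y(-211, 492)/(-64883)) = -405469 - (7706/(-30795) + (-342 + 2*(-211))/(-64883)) = -405469 - (7706*(-1/30795) + (-342 - 422)*(-1/64883)) = -405469 - (-7706/30795 - 764*(-1/64883)) = -405469 - (-7706/30795 + 764/64883) = -405469 - 1*(-476461018/1998071985) = -405469 + 476461018/1998071985 = -810155773224947/1998071985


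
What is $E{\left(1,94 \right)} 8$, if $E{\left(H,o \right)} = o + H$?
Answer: $760$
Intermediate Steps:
$E{\left(H,o \right)} = H + o$
$E{\left(1,94 \right)} 8 = \left(1 + 94\right) 8 = 95 \cdot 8 = 760$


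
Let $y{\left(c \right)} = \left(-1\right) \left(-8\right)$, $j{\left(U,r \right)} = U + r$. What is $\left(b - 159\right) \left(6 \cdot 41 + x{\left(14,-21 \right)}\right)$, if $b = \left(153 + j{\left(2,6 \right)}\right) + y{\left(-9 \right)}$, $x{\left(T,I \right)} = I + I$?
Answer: $2040$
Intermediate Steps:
$x{\left(T,I \right)} = 2 I$
$y{\left(c \right)} = 8$
$b = 169$ ($b = \left(153 + \left(2 + 6\right)\right) + 8 = \left(153 + 8\right) + 8 = 161 + 8 = 169$)
$\left(b - 159\right) \left(6 \cdot 41 + x{\left(14,-21 \right)}\right) = \left(169 - 159\right) \left(6 \cdot 41 + 2 \left(-21\right)\right) = 10 \left(246 - 42\right) = 10 \cdot 204 = 2040$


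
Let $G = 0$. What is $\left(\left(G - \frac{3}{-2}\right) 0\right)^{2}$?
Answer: $0$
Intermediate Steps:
$\left(\left(G - \frac{3}{-2}\right) 0\right)^{2} = \left(\left(0 - \frac{3}{-2}\right) 0\right)^{2} = \left(\left(0 - - \frac{3}{2}\right) 0\right)^{2} = \left(\left(0 + \frac{3}{2}\right) 0\right)^{2} = \left(\frac{3}{2} \cdot 0\right)^{2} = 0^{2} = 0$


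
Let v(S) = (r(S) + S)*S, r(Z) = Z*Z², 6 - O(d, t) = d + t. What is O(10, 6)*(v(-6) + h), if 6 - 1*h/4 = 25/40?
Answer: -13535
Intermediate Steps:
O(d, t) = 6 - d - t (O(d, t) = 6 - (d + t) = 6 + (-d - t) = 6 - d - t)
r(Z) = Z³
h = 43/2 (h = 24 - 100/40 = 24 - 4*5/8 = 24 - 5/2 = 43/2 ≈ 21.500)
v(S) = S*(S + S³) (v(S) = (S³ + S)*S = (S + S³)*S = S*(S + S³))
O(10, 6)*(v(-6) + h) = (6 - 1*10 - 1*6)*(((-6)² + (-6)⁴) + 43/2) = (6 - 10 - 6)*((36 + 1296) + 43/2) = -10*(1332 + 43/2) = -10*2707/2 = -13535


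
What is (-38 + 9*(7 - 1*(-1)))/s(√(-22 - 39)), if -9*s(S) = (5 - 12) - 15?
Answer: 153/11 ≈ 13.909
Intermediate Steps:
s(S) = 22/9 (s(S) = -((5 - 12) - 15)/9 = -(-7 - 15)/9 = -⅑*(-22) = 22/9)
(-38 + 9*(7 - 1*(-1)))/s(√(-22 - 39)) = (-38 + 9*(7 - 1*(-1)))/(22/9) = (-38 + 9*(7 + 1))*(9/22) = (-38 + 9*8)*(9/22) = (-38 + 72)*(9/22) = 34*(9/22) = 153/11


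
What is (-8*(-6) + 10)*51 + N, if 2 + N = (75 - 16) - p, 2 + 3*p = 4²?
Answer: 9031/3 ≈ 3010.3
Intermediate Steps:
p = 14/3 (p = -⅔ + (⅓)*4² = -⅔ + (⅓)*16 = -⅔ + 16/3 = 14/3 ≈ 4.6667)
N = 157/3 (N = -2 + ((75 - 16) - 1*14/3) = -2 + (59 - 14/3) = -2 + 163/3 = 157/3 ≈ 52.333)
(-8*(-6) + 10)*51 + N = (-8*(-6) + 10)*51 + 157/3 = (48 + 10)*51 + 157/3 = 58*51 + 157/3 = 2958 + 157/3 = 9031/3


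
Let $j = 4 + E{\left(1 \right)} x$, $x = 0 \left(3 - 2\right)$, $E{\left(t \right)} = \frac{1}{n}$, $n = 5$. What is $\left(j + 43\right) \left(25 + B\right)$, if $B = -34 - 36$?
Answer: $-2115$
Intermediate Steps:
$B = -70$
$E{\left(t \right)} = \frac{1}{5}$
$x = 0$ ($x = 0 \cdot 1 = 0$)
$j = 4$ ($j = 4 + \frac{1}{5} \cdot 0 = 4 + 0 = 4$)
$\left(j + 43\right) \left(25 + B\right) = \left(4 + 43\right) \left(25 - 70\right) = 47 \left(-45\right) = -2115$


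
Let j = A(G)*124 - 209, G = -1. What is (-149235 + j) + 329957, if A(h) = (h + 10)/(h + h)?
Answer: 179955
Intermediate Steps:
A(h) = (10 + h)/(2*h) (A(h) = (10 + h)/((2*h)) = (10 + h)*(1/(2*h)) = (10 + h)/(2*h))
j = -767 (j = ((½)*(10 - 1)/(-1))*124 - 209 = ((½)*(-1)*9)*124 - 209 = -9/2*124 - 209 = -558 - 209 = -767)
(-149235 + j) + 329957 = (-149235 - 767) + 329957 = -150002 + 329957 = 179955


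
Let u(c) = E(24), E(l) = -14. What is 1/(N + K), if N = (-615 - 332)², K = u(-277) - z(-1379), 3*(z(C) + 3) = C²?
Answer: 3/788753 ≈ 3.8035e-6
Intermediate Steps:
z(C) = -3 + C²/3
u(c) = -14
K = -1901674/3 (K = -14 - (-3 + (⅓)*(-1379)²) = -14 - (-3 + (⅓)*1901641) = -14 - (-3 + 1901641/3) = -14 - 1*1901632/3 = -14 - 1901632/3 = -1901674/3 ≈ -6.3389e+5)
N = 896809 (N = (-947)² = 896809)
1/(N + K) = 1/(896809 - 1901674/3) = 1/(788753/3) = 3/788753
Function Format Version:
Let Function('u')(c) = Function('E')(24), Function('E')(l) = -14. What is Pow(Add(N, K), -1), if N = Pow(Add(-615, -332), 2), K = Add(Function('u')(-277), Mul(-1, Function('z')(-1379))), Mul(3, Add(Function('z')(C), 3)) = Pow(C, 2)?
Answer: Rational(3, 788753) ≈ 3.8035e-6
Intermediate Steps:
Function('z')(C) = Add(-3, Mul(Rational(1, 3), Pow(C, 2)))
Function('u')(c) = -14
K = Rational(-1901674, 3) (K = Add(-14, Mul(-1, Add(-3, Mul(Rational(1, 3), Pow(-1379, 2))))) = Add(-14, Mul(-1, Add(-3, Mul(Rational(1, 3), 1901641)))) = Add(-14, Mul(-1, Add(-3, Rational(1901641, 3)))) = Add(-14, Mul(-1, Rational(1901632, 3))) = Add(-14, Rational(-1901632, 3)) = Rational(-1901674, 3) ≈ -6.3389e+5)
N = 896809 (N = Pow(-947, 2) = 896809)
Pow(Add(N, K), -1) = Pow(Add(896809, Rational(-1901674, 3)), -1) = Pow(Rational(788753, 3), -1) = Rational(3, 788753)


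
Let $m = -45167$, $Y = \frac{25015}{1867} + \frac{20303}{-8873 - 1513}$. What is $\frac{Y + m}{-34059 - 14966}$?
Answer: $\frac{175119226093}{190125440910} \approx 0.92107$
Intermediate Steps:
$Y = \frac{221900089}{19390662}$ ($Y = 25015 \cdot \frac{1}{1867} + \frac{20303}{-8873 - 1513} = \frac{25015}{1867} + \frac{20303}{-10386} = \frac{25015}{1867} + 20303 \left(- \frac{1}{10386}\right) = \frac{25015}{1867} - \frac{20303}{10386} = \frac{221900089}{19390662} \approx 11.444$)
$\frac{Y + m}{-34059 - 14966} = \frac{\frac{221900089}{19390662} - 45167}{-34059 - 14966} = - \frac{875596130465}{19390662 \left(-34059 - 14966\right)} = - \frac{875596130465}{19390662 \left(-49025\right)} = \left(- \frac{875596130465}{19390662}\right) \left(- \frac{1}{49025}\right) = \frac{175119226093}{190125440910}$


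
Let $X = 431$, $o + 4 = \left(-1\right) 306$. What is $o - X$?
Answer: $-741$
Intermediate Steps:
$o = -310$ ($o = -4 - 306 = -310$)
$o - X = -310 - 431 = -741$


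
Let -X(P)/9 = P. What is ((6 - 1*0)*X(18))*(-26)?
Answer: 25272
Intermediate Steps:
X(P) = -9*P
((6 - 1*0)*X(18))*(-26) = ((6 - 1*0)*(-9*18))*(-26) = ((6 + 0)*(-162))*(-26) = (6*(-162))*(-26) = -972*(-26) = 25272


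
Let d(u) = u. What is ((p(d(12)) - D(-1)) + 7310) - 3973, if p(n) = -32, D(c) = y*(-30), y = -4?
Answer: 3185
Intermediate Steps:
D(c) = 120 (D(c) = -4*(-30) = 120)
((p(d(12)) - D(-1)) + 7310) - 3973 = ((-32 - 1*120) + 7310) - 3973 = ((-32 - 120) + 7310) - 3973 = (-152 + 7310) - 3973 = 7158 - 3973 = 3185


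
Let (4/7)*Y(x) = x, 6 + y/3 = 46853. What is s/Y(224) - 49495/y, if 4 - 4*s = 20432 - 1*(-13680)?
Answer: -1217795147/55092072 ≈ -22.105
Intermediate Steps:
y = 140541 (y = -18 + 3*46853 = -18 + 140559 = 140541)
s = -8527 (s = 1 - (20432 - 1*(-13680))/4 = 1 - (20432 + 13680)/4 = 1 - 1/4*34112 = 1 - 8528 = -8527)
Y(x) = 7*x/4
s/Y(224) - 49495/y = -8527/((7/4)*224) - 49495/140541 = -8527/392 - 49495*1/140541 = -8527*1/392 - 49495/140541 = -8527/392 - 49495/140541 = -1217795147/55092072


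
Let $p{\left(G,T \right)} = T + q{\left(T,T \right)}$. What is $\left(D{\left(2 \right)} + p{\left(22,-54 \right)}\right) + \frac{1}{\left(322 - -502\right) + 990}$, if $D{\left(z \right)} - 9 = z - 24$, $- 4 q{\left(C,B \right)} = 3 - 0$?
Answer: $- \frac{245795}{3628} \approx -67.749$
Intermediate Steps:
$q{\left(C,B \right)} = - \frac{3}{4}$ ($q{\left(C,B \right)} = - \frac{3 - 0}{4} = - \frac{3 + 0}{4} = \left(- \frac{1}{4}\right) 3 = - \frac{3}{4}$)
$p{\left(G,T \right)} = - \frac{3}{4} + T$ ($p{\left(G,T \right)} = T - \frac{3}{4} = - \frac{3}{4} + T$)
$D{\left(z \right)} = -15 + z$ ($D{\left(z \right)} = 9 + \left(z - 24\right) = 9 + \left(-24 + z\right) = -15 + z$)
$\left(D{\left(2 \right)} + p{\left(22,-54 \right)}\right) + \frac{1}{\left(322 - -502\right) + 990} = \left(\left(-15 + 2\right) - \frac{219}{4}\right) + \frac{1}{\left(322 - -502\right) + 990} = \left(-13 - \frac{219}{4}\right) + \frac{1}{\left(322 + 502\right) + 990} = - \frac{271}{4} + \frac{1}{824 + 990} = - \frac{271}{4} + \frac{1}{1814} = - \frac{245795}{3628}$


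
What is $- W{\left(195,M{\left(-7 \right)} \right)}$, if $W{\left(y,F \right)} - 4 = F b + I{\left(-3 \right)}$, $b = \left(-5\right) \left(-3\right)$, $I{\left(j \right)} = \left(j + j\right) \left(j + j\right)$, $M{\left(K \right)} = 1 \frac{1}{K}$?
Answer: $- \frac{265}{7} \approx -37.857$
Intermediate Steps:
$M{\left(K \right)} = \frac{1}{K}$
$I{\left(j \right)} = 4 j^{2}$ ($I{\left(j \right)} = 2 j 2 j = 4 j^{2}$)
$b = 15$
$W{\left(y,F \right)} = 40 + 15 F$ ($W{\left(y,F \right)} = 4 + \left(F 15 + 4 \left(-3\right)^{2}\right) = 4 + \left(15 F + 4 \cdot 9\right) = 4 + \left(15 F + 36\right) = 4 + \left(36 + 15 F\right) = 40 + 15 F$)
$- W{\left(195,M{\left(-7 \right)} \right)} = - (40 + \frac{15}{-7}) = - (40 + 15 \left(- \frac{1}{7}\right)) = - (40 - \frac{15}{7}) = \left(-1\right) \frac{265}{7} = - \frac{265}{7}$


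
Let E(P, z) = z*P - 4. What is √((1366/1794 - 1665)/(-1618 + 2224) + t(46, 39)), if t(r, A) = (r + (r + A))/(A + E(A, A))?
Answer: I*√13225363291842845/70484466 ≈ 1.6316*I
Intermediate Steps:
E(P, z) = -4 + P*z (E(P, z) = P*z - 4 = -4 + P*z)
t(r, A) = (A + 2*r)/(-4 + A + A²) (t(r, A) = (r + (r + A))/(A + (-4 + A*A)) = (r + (A + r))/(A + (-4 + A²)) = (A + 2*r)/(-4 + A + A²))
√((1366/1794 - 1665)/(-1618 + 2224) + t(46, 39)) = √((1366/1794 - 1665)/(-1618 + 2224) + (39 + 2*46)/(-4 + 39 + 39²)) = √((1366*(1/1794) - 1665)/606 + (39 + 92)/(-4 + 39 + 1521)) = √((683/897 - 1665)*(1/606) + 131/1556) = √(-1492822/897*1/606 + (1/1556)*131) = √(-746411/271791 + 131/1556) = √(-1125810895/422906796) = I*√13225363291842845/70484466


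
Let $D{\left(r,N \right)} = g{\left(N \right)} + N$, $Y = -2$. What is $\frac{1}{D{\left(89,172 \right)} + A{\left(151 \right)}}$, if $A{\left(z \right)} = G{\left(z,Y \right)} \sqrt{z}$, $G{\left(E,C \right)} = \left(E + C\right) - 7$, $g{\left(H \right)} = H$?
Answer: $- \frac{86}{731607} + \frac{71 \sqrt{151}}{1463214} \approx 0.00047872$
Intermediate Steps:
$G{\left(E,C \right)} = -7 + C + E$ ($G{\left(E,C \right)} = \left(C + E\right) - 7 = -7 + C + E$)
$D{\left(r,N \right)} = 2 N$ ($D{\left(r,N \right)} = N + N = 2 N$)
$A{\left(z \right)} = \sqrt{z} \left(-9 + z\right)$ ($A{\left(z \right)} = \left(-7 - 2 + z\right) \sqrt{z} = \left(-9 + z\right) \sqrt{z} = \sqrt{z} \left(-9 + z\right)$)
$\frac{1}{D{\left(89,172 \right)} + A{\left(151 \right)}} = \frac{1}{2 \cdot 172 + \sqrt{151} \left(-9 + 151\right)} = \frac{1}{344 + \sqrt{151} \cdot 142} = \frac{1}{344 + 142 \sqrt{151}}$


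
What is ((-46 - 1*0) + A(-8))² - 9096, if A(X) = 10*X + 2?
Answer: 6280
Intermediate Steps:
A(X) = 2 + 10*X
((-46 - 1*0) + A(-8))² - 9096 = ((-46 - 1*0) + (2 + 10*(-8)))² - 9096 = ((-46 + 0) + (2 - 80))² - 9096 = (-46 - 78)² - 9096 = (-124)² - 9096 = 15376 - 9096 = 6280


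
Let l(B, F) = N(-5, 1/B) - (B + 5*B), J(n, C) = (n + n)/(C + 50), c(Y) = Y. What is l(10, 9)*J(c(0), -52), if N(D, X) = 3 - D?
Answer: 0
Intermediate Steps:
J(n, C) = 2*n/(50 + C) (J(n, C) = (2*n)/(50 + C) = 2*n/(50 + C))
l(B, F) = 8 - 6*B (l(B, F) = (3 - 1*(-5)) - (B + 5*B) = (3 + 5) - 6*B = 8 - 6*B)
l(10, 9)*J(c(0), -52) = (8 - 6*10)*(2*0/(50 - 52)) = (8 - 60)*(2*0/(-2)) = -104*0*(-1)/2 = -52*0 = 0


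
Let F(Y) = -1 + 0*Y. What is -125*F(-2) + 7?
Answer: 132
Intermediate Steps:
F(Y) = -1 (F(Y) = -1 + 0 = -1)
-125*F(-2) + 7 = -125*(-1) + 7 = 125 + 7 = 132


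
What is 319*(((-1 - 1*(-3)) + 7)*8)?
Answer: 22968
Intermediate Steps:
319*(((-1 - 1*(-3)) + 7)*8) = 319*(((-1 + 3) + 7)*8) = 319*((2 + 7)*8) = 319*(9*8) = 319*72 = 22968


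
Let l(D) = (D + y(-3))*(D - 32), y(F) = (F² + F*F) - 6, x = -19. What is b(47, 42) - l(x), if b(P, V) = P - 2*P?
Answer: -404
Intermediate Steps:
b(P, V) = -P
y(F) = -6 + 2*F² (y(F) = (F² + F²) - 6 = 2*F² - 6 = -6 + 2*F²)
l(D) = (-32 + D)*(12 + D) (l(D) = (D + (-6 + 2*(-3)²))*(D - 32) = (D + (-6 + 2*9))*(-32 + D) = (D + (-6 + 18))*(-32 + D) = (D + 12)*(-32 + D) = (12 + D)*(-32 + D) = (-32 + D)*(12 + D))
b(47, 42) - l(x) = -1*47 - (-384 + (-19)² - 20*(-19)) = -47 - (-384 + 361 + 380) = -47 - 1*357 = -47 - 357 = -404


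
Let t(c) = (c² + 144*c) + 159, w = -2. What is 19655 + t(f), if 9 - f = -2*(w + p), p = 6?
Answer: 22551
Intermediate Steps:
f = 17 (f = 9 - (-2)*(-2 + 6) = 9 - (-2)*4 = 9 - 1*(-8) = 9 + 8 = 17)
t(c) = 159 + c² + 144*c
19655 + t(f) = 19655 + (159 + 17² + 144*17) = 19655 + (159 + 289 + 2448) = 19655 + 2896 = 22551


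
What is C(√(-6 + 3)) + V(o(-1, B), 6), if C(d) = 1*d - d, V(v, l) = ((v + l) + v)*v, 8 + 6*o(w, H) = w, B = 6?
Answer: -9/2 ≈ -4.5000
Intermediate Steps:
o(w, H) = -4/3 + w/6
V(v, l) = v*(l + 2*v) (V(v, l) = ((l + v) + v)*v = (l + 2*v)*v = v*(l + 2*v))
C(d) = 0 (C(d) = d - d = 0)
C(√(-6 + 3)) + V(o(-1, B), 6) = 0 + (-4/3 + (⅙)*(-1))*(6 + 2*(-4/3 + (⅙)*(-1))) = 0 + (-4/3 - ⅙)*(6 + 2*(-4/3 - ⅙)) = 0 - 3*(6 + 2*(-3/2))/2 = 0 - 3*(6 - 3)/2 = 0 - 3/2*3 = 0 - 9/2 = -9/2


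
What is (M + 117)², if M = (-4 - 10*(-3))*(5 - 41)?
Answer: 670761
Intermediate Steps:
M = -936 (M = (-4 + 30)*(-36) = 26*(-36) = -936)
(M + 117)² = (-936 + 117)² = (-819)² = 670761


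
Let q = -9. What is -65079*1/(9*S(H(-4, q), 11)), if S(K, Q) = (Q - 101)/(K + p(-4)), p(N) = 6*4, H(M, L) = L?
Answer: 7231/6 ≈ 1205.2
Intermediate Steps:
p(N) = 24
S(K, Q) = (-101 + Q)/(24 + K) (S(K, Q) = (Q - 101)/(K + 24) = (-101 + Q)/(24 + K))
-65079*1/(9*S(H(-4, q), 11)) = -65079*(24 - 9)/(9*(-101 + 11)) = -65079/(9*(-90/15)) = -65079/(9*((1/15)*(-90))) = -65079/(9*(-6)) = -65079/(-54) = -65079*(-1/54) = 7231/6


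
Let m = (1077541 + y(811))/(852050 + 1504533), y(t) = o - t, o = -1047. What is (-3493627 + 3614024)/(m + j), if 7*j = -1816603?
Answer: -1986078664157/4280968217768 ≈ -0.46393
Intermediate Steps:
j = -1816603/7 (j = (1/7)*(-1816603) = -1816603/7 ≈ -2.5951e+5)
y(t) = -1047 - t
m = 1075683/2356583 (m = (1077541 + (-1047 - 1*811))/(852050 + 1504533) = (1077541 + (-1047 - 811))/2356583 = (1077541 - 1858)*(1/2356583) = 1075683*(1/2356583) = 1075683/2356583 ≈ 0.45646)
(-3493627 + 3614024)/(m + j) = (-3493627 + 3614024)/(1075683/2356583 - 1816603/7) = 120397/(-4280968217768/16496081) = 120397*(-16496081/4280968217768) = -1986078664157/4280968217768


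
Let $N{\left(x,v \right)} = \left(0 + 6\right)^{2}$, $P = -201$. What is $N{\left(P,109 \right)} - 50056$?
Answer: $-50020$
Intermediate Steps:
$N{\left(x,v \right)} = 36$ ($N{\left(x,v \right)} = 6^{2} = 36$)
$N{\left(P,109 \right)} - 50056 = 36 - 50056 = -50020$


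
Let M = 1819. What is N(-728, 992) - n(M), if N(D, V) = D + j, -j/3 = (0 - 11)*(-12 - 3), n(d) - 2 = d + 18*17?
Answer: -3350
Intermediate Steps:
n(d) = 308 + d (n(d) = 2 + (d + 18*17) = 2 + (d + 306) = 2 + (306 + d) = 308 + d)
j = -495 (j = -3*(0 - 11)*(-12 - 3) = -(-33)*(-15) = -3*165 = -495)
N(D, V) = -495 + D (N(D, V) = D - 495 = -495 + D)
N(-728, 992) - n(M) = (-495 - 728) - (308 + 1819) = -1223 - 1*2127 = -1223 - 2127 = -3350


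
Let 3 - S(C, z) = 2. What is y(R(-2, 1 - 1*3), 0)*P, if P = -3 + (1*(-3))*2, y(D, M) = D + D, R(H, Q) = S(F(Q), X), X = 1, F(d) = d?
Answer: -18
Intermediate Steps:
S(C, z) = 1 (S(C, z) = 3 - 1*2 = 3 - 2 = 1)
R(H, Q) = 1
y(D, M) = 2*D
P = -9 (P = -3 - 3*2 = -3 - 6 = -9)
y(R(-2, 1 - 1*3), 0)*P = (2*1)*(-9) = 2*(-9) = -18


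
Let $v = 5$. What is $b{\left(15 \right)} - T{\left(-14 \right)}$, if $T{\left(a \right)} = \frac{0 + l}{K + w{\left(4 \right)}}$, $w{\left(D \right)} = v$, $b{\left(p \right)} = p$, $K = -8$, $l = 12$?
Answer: $19$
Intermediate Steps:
$w{\left(D \right)} = 5$
$T{\left(a \right)} = -4$ ($T{\left(a \right)} = \frac{0 + 12}{-8 + 5} = \frac{12}{-3} = 12 \left(- \frac{1}{3}\right) = -4$)
$b{\left(15 \right)} - T{\left(-14 \right)} = 15 - -4 = 15 + 4 = 19$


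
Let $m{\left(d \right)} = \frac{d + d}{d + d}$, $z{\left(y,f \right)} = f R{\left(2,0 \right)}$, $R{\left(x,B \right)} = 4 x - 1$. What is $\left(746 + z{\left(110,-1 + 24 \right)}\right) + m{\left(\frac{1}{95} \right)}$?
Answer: $908$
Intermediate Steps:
$R{\left(x,B \right)} = -1 + 4 x$
$z{\left(y,f \right)} = 7 f$ ($z{\left(y,f \right)} = f \left(-1 + 4 \cdot 2\right) = f \left(-1 + 8\right) = f 7 = 7 f$)
$m{\left(d \right)} = 1$ ($m{\left(d \right)} = \frac{2 d}{2 d} = 2 d \frac{1}{2 d} = 1$)
$\left(746 + z{\left(110,-1 + 24 \right)}\right) + m{\left(\frac{1}{95} \right)} = \left(746 + 7 \left(-1 + 24\right)\right) + 1 = \left(746 + 7 \cdot 23\right) + 1 = \left(746 + 161\right) + 1 = 907 + 1 = 908$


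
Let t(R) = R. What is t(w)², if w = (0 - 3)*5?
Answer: 225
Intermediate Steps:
w = -15 (w = -3*5 = -15)
t(w)² = (-15)² = 225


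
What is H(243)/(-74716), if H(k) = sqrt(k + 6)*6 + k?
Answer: -243/74716 - 3*sqrt(249)/37358 ≈ -0.0045195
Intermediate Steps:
H(k) = k + 6*sqrt(6 + k) (H(k) = sqrt(6 + k)*6 + k = 6*sqrt(6 + k) + k = k + 6*sqrt(6 + k))
H(243)/(-74716) = (243 + 6*sqrt(6 + 243))/(-74716) = (243 + 6*sqrt(249))*(-1/74716) = -243/74716 - 3*sqrt(249)/37358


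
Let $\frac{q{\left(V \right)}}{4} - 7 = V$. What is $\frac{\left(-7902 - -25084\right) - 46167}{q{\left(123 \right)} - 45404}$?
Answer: $\frac{28985}{44884} \approx 0.64578$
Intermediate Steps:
$q{\left(V \right)} = 28 + 4 V$
$\frac{\left(-7902 - -25084\right) - 46167}{q{\left(123 \right)} - 45404} = \frac{\left(-7902 - -25084\right) - 46167}{\left(28 + 4 \cdot 123\right) - 45404} = \frac{\left(-7902 + 25084\right) - 46167}{\left(28 + 492\right) - 45404} = \frac{17182 - 46167}{520 - 45404} = - \frac{28985}{-44884} = \left(-28985\right) \left(- \frac{1}{44884}\right) = \frac{28985}{44884}$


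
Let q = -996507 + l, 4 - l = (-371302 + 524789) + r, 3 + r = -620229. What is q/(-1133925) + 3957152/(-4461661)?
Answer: -707837657854/1686396316475 ≈ -0.41973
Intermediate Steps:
r = -620232 (r = -3 - 620229 = -620232)
l = 466749 (l = 4 - ((-371302 + 524789) - 620232) = 4 - (153487 - 620232) = 4 - 1*(-466745) = 4 + 466745 = 466749)
q = -529758 (q = -996507 + 466749 = -529758)
q/(-1133925) + 3957152/(-4461661) = -529758/(-1133925) + 3957152/(-4461661) = -529758*(-1/1133925) + 3957152*(-1/4461661) = 176586/377975 - 3957152/4461661 = -707837657854/1686396316475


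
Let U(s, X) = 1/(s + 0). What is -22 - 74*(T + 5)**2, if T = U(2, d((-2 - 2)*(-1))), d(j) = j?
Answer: -4521/2 ≈ -2260.5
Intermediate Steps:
U(s, X) = 1/s
T = 1/2 ≈ 0.50000
-22 - 74*(T + 5)**2 = -22 - 74*(1/2 + 5)**2 = -22 - 74*(11/2)**2 = -22 - 74*121/4 = -22 - 4477/2 = -4521/2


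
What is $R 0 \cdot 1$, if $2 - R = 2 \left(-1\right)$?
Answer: $0$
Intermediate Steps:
$R = 4$ ($R = 2 - 2 \left(-1\right) = 2 - -2 = 2 + 2 = 4$)
$R 0 \cdot 1 = 4 \cdot 0 \cdot 1 = 0 \cdot 1 = 0$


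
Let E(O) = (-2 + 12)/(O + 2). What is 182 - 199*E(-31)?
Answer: 7268/29 ≈ 250.62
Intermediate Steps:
E(O) = 10/(2 + O)
182 - 199*E(-31) = 182 - 1990/(2 - 31) = 182 - 1990/(-29) = 182 - 1990*(-1)/29 = 182 - 199*(-10/29) = 182 + 1990/29 = 7268/29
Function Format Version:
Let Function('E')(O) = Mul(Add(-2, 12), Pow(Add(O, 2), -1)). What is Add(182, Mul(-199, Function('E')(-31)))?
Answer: Rational(7268, 29) ≈ 250.62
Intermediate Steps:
Function('E')(O) = Mul(10, Pow(Add(2, O), -1))
Add(182, Mul(-199, Function('E')(-31))) = Add(182, Mul(-199, Mul(10, Pow(Add(2, -31), -1)))) = Add(182, Mul(-199, Mul(10, Pow(-29, -1)))) = Add(182, Mul(-199, Mul(10, Rational(-1, 29)))) = Add(182, Mul(-199, Rational(-10, 29))) = Add(182, Rational(1990, 29)) = Rational(7268, 29)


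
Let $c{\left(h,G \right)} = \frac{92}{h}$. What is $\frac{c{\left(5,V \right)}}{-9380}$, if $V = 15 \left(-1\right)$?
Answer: $- \frac{23}{11725} \approx -0.0019616$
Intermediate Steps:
$V = -15$
$\frac{c{\left(5,V \right)}}{-9380} = \frac{92 \cdot \frac{1}{5}}{-9380} = 92 \cdot \frac{1}{5} \left(- \frac{1}{9380}\right) = \frac{92}{5} \left(- \frac{1}{9380}\right) = - \frac{23}{11725}$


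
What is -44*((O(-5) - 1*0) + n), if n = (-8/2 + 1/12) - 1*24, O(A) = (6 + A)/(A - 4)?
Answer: 11099/9 ≈ 1233.2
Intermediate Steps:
O(A) = (6 + A)/(-4 + A)
n = -335/12 (n = (-8*1/2 + 1*(1/12)) - 24 = (-4 + 1/12) - 24 = -47/12 - 24 = -335/12 ≈ -27.917)
-44*((O(-5) - 1*0) + n) = -44*(((6 - 5)/(-4 - 5) - 1*0) - 335/12) = -44*((1/(-9) + 0) - 335/12) = -44*((-1/9*1 + 0) - 335/12) = -44*((-1/9 + 0) - 335/12) = -44*(-1/9 - 335/12) = -44*(-1009/36) = 11099/9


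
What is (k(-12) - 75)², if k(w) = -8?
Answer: 6889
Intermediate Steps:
(k(-12) - 75)² = (-8 - 75)² = (-83)² = 6889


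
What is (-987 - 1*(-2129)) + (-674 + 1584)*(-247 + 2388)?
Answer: 1949452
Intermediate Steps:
(-987 - 1*(-2129)) + (-674 + 1584)*(-247 + 2388) = (-987 + 2129) + 910*2141 = 1142 + 1948310 = 1949452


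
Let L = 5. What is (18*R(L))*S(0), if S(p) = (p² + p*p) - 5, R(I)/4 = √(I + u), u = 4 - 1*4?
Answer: -360*√5 ≈ -804.98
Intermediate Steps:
u = 0 (u = 4 - 4 = 0)
R(I) = 4*√I (R(I) = 4*√(I + 0) = 4*√I)
S(p) = -5 + 2*p² (S(p) = (p² + p²) - 5 = 2*p² - 5 = -5 + 2*p²)
(18*R(L))*S(0) = (18*(4*√5))*(-5 + 2*0²) = (72*√5)*(-5 + 2*0) = (72*√5)*(-5 + 0) = (72*√5)*(-5) = -360*√5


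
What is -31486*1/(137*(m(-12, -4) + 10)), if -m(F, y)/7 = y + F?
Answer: -15743/8357 ≈ -1.8838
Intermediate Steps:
m(F, y) = -7*F - 7*y (m(F, y) = -7*(y + F) = -7*(F + y) = -7*F - 7*y)
-31486*1/(137*(m(-12, -4) + 10)) = -31486*1/(137*((-7*(-12) - 7*(-4)) + 10)) = -31486*1/(137*((84 + 28) + 10)) = -31486*1/(137*(112 + 10)) = -31486/(137*122) = -31486/16714 = -31486*1/16714 = -15743/8357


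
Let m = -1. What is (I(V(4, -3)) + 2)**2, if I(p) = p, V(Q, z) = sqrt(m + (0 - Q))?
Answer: (2 + I*sqrt(5))**2 ≈ -1.0 + 8.9443*I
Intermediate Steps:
V(Q, z) = sqrt(-1 - Q) (V(Q, z) = sqrt(-1 + (0 - Q)) = sqrt(-1 - Q))
(I(V(4, -3)) + 2)**2 = (sqrt(-1 - 1*4) + 2)**2 = (sqrt(-1 - 4) + 2)**2 = (sqrt(-5) + 2)**2 = (I*sqrt(5) + 2)**2 = (2 + I*sqrt(5))**2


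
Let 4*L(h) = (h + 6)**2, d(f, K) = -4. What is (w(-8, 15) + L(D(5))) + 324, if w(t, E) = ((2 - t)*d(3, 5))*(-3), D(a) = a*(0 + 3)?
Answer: 2217/4 ≈ 554.25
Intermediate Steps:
D(a) = 3*a (D(a) = a*3 = 3*a)
L(h) = (6 + h)**2/4 (L(h) = (h + 6)**2/4 = (6 + h)**2/4)
w(t, E) = 24 - 12*t (w(t, E) = ((2 - t)*(-4))*(-3) = (-8 + 4*t)*(-3) = 24 - 12*t)
(w(-8, 15) + L(D(5))) + 324 = ((24 - 12*(-8)) + (6 + 3*5)**2/4) + 324 = ((24 + 96) + (6 + 15)**2/4) + 324 = (120 + (1/4)*21**2) + 324 = (120 + (1/4)*441) + 324 = (120 + 441/4) + 324 = 921/4 + 324 = 2217/4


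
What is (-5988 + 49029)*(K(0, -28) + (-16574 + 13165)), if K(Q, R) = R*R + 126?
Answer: -107559459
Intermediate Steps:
K(Q, R) = 126 + R² (K(Q, R) = R² + 126 = 126 + R²)
(-5988 + 49029)*(K(0, -28) + (-16574 + 13165)) = (-5988 + 49029)*((126 + (-28)²) + (-16574 + 13165)) = 43041*((126 + 784) - 3409) = 43041*(910 - 3409) = 43041*(-2499) = -107559459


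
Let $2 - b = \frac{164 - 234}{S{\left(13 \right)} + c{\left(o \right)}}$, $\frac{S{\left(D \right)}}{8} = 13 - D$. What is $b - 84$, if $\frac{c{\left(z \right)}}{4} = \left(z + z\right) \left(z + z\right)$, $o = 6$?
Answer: $- \frac{23581}{288} \approx -81.878$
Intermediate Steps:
$c{\left(z \right)} = 16 z^{2}$ ($c{\left(z \right)} = 4 \left(z + z\right) \left(z + z\right) = 4 \cdot 2 z 2 z = 4 \cdot 4 z^{2} = 16 z^{2}$)
$S{\left(D \right)} = 104 - 8 D$ ($S{\left(D \right)} = 8 \left(13 - D\right) = 104 - 8 D$)
$b = \frac{611}{288}$ ($b = 2 - \frac{164 - 234}{\left(104 - 104\right) + 16 \cdot 6^{2}} = 2 - - \frac{70}{\left(104 - 104\right) + 16 \cdot 36} = 2 - - \frac{70}{0 + 576} = 2 - - \frac{70}{576} = 2 - \left(-70\right) \frac{1}{576} = 2 - - \frac{35}{288} = 2 + \frac{35}{288} = \frac{611}{288} \approx 2.1215$)
$b - 84 = \frac{611}{288} - 84 = - \frac{23581}{288}$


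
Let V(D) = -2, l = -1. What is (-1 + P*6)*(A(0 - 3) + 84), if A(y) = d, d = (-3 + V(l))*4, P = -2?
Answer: -832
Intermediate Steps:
d = -20 (d = (-3 - 2)*4 = -5*4 = -20)
A(y) = -20
(-1 + P*6)*(A(0 - 3) + 84) = (-1 - 2*6)*(-20 + 84) = (-1 - 12)*64 = -13*64 = -832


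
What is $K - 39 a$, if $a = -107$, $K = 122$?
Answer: $4295$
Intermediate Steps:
$K - 39 a = 122 - -4173 = 122 + 4173 = 4295$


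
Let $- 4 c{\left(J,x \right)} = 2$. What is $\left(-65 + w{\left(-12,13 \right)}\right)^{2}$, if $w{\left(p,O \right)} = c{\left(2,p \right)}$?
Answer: $\frac{17161}{4} \approx 4290.3$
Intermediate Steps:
$c{\left(J,x \right)} = - \frac{1}{2}$ ($c{\left(J,x \right)} = \left(- \frac{1}{4}\right) 2 = - \frac{1}{2}$)
$w{\left(p,O \right)} = - \frac{1}{2}$
$\left(-65 + w{\left(-12,13 \right)}\right)^{2} = \left(-65 - \frac{1}{2}\right)^{2} = \left(- \frac{131}{2}\right)^{2} = \frac{17161}{4}$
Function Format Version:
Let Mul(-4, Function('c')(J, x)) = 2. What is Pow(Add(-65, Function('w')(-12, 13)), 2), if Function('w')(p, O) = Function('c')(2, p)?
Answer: Rational(17161, 4) ≈ 4290.3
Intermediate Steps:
Function('c')(J, x) = Rational(-1, 2) (Function('c')(J, x) = Mul(Rational(-1, 4), 2) = Rational(-1, 2))
Function('w')(p, O) = Rational(-1, 2)
Pow(Add(-65, Function('w')(-12, 13)), 2) = Pow(Add(-65, Rational(-1, 2)), 2) = Pow(Rational(-131, 2), 2) = Rational(17161, 4)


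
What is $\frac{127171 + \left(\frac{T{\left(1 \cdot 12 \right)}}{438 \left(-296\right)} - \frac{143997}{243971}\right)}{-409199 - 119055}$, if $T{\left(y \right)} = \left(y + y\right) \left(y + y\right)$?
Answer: $- \frac{5985780820228}{24864375112031} \approx -0.24074$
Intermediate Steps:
$T{\left(y \right)} = 4 y^{2}$ ($T{\left(y \right)} = 2 y 2 y = 4 y^{2}$)
$\frac{127171 + \left(\frac{T{\left(1 \cdot 12 \right)}}{438 \left(-296\right)} - \frac{143997}{243971}\right)}{-409199 - 119055} = \frac{127171 - \left(\frac{20571}{34853} - \frac{4 \left(1 \cdot 12\right)^{2}}{438 \left(-296\right)}\right)}{-409199 - 119055} = \frac{127171 - \left(\frac{20571}{34853} - \frac{4 \cdot 12^{2}}{-129648}\right)}{-528254} = \left(127171 - \left(\frac{20571}{34853} - 4 \cdot 144 \left(- \frac{1}{129648}\right)\right)\right) \left(- \frac{1}{528254}\right) = \left(127171 + \left(576 \left(- \frac{1}{129648}\right) - \frac{20571}{34853}\right)\right) \left(- \frac{1}{528254}\right) = \left(127171 - \frac{55980507}{94137953}\right) \left(- \frac{1}{528254}\right) = \frac{11971561640456}{94137953} \left(- \frac{1}{528254}\right) = - \frac{5985780820228}{24864375112031}$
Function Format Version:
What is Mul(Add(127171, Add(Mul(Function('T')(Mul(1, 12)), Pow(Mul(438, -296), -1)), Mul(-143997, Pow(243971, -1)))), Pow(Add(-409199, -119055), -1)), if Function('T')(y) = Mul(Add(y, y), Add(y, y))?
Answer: Rational(-5985780820228, 24864375112031) ≈ -0.24074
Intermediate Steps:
Function('T')(y) = Mul(4, Pow(y, 2)) (Function('T')(y) = Mul(Mul(2, y), Mul(2, y)) = Mul(4, Pow(y, 2)))
Mul(Add(127171, Add(Mul(Function('T')(Mul(1, 12)), Pow(Mul(438, -296), -1)), Mul(-143997, Pow(243971, -1)))), Pow(Add(-409199, -119055), -1)) = Mul(Add(127171, Add(Mul(Mul(4, Pow(Mul(1, 12), 2)), Pow(Mul(438, -296), -1)), Mul(-143997, Pow(243971, -1)))), Pow(Add(-409199, -119055), -1)) = Mul(Add(127171, Add(Mul(Mul(4, Pow(12, 2)), Pow(-129648, -1)), Mul(-143997, Rational(1, 243971)))), Pow(-528254, -1)) = Mul(Add(127171, Add(Mul(Mul(4, 144), Rational(-1, 129648)), Rational(-20571, 34853))), Rational(-1, 528254)) = Mul(Add(127171, Add(Mul(576, Rational(-1, 129648)), Rational(-20571, 34853))), Rational(-1, 528254)) = Mul(Add(127171, Add(Rational(-12, 2701), Rational(-20571, 34853))), Rational(-1, 528254)) = Mul(Add(127171, Rational(-55980507, 94137953)), Rational(-1, 528254)) = Mul(Rational(11971561640456, 94137953), Rational(-1, 528254)) = Rational(-5985780820228, 24864375112031)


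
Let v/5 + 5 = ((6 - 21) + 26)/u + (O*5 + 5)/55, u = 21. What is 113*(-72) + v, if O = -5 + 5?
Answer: -1884481/231 ≈ -8157.9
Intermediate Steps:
O = 0
v = -5065/231 (v = -25 + 5*(((6 - 21) + 26)/21 + (0*5 + 5)/55) = -25 + 5*((-15 + 26)*(1/21) + (0 + 5)*(1/55)) = -25 + 5*(11*(1/21) + 5*(1/55)) = -25 + 5*(11/21 + 1/11) = -25 + 5*(142/231) = -25 + 710/231 = -5065/231 ≈ -21.926)
113*(-72) + v = 113*(-72) - 5065/231 = -8136 - 5065/231 = -1884481/231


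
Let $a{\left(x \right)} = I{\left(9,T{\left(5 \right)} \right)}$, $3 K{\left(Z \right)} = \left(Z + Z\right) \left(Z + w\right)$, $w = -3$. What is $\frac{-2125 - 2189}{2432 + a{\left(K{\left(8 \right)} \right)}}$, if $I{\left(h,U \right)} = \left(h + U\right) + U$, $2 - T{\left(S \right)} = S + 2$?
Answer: $- \frac{4314}{2431} \approx -1.7746$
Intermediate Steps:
$T{\left(S \right)} = - S$ ($T{\left(S \right)} = 2 - \left(S + 2\right) = 2 - \left(2 + S\right) = - S$)
$K{\left(Z \right)} = \frac{2 Z \left(-3 + Z\right)}{3}$ ($K{\left(Z \right)} = \frac{\left(Z + Z\right) \left(Z - 3\right)}{3} = \frac{2 Z \left(-3 + Z\right)}{3}$)
$I{\left(h,U \right)} = h + 2 U$ ($I{\left(h,U \right)} = \left(U + h\right) + U = h + 2 U$)
$a{\left(x \right)} = -1$ ($a{\left(x \right)} = 9 + 2 \left(\left(-1\right) 5\right) = 9 + 2 \left(-5\right) = 9 - 10 = -1$)
$\frac{-2125 - 2189}{2432 + a{\left(K{\left(8 \right)} \right)}} = \frac{-2125 - 2189}{2432 - 1} = - \frac{4314}{2431}$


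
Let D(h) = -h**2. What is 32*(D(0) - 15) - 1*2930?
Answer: -3410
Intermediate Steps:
32*(D(0) - 15) - 1*2930 = 32*(-1*0**2 - 15) - 1*2930 = 32*(-1*0 - 15) - 2930 = 32*(0 - 15) - 2930 = 32*(-15) - 2930 = -480 - 2930 = -3410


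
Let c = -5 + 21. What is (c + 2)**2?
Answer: 324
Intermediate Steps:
c = 16
(c + 2)**2 = (16 + 2)**2 = 18**2 = 324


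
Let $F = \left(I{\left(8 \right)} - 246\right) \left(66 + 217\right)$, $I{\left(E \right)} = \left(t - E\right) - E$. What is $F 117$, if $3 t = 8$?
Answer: $-8586786$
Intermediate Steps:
$t = \frac{8}{3}$ ($t = \frac{1}{3} \cdot 8 = \frac{8}{3} \approx 2.6667$)
$I{\left(E \right)} = \frac{8}{3} - 2 E$ ($I{\left(E \right)} = \left(\frac{8}{3} - E\right) - E = \frac{8}{3} - 2 E$)
$F = - \frac{220174}{3}$ ($F = \left(\left(\frac{8}{3} - 16\right) - 246\right) \left(66 + 217\right) = \left(\left(\frac{8}{3} - 16\right) - 246\right) 283 = \left(- \frac{40}{3} - 246\right) 283 = \left(- \frac{778}{3}\right) 283 = - \frac{220174}{3} \approx -73391.0$)
$F 117 = \left(- \frac{220174}{3}\right) 117 = -8586786$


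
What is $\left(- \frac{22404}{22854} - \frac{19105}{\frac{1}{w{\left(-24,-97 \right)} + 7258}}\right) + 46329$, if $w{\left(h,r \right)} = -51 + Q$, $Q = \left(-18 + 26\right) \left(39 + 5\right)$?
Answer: $- \frac{549899109828}{3809} \approx -1.4437 \cdot 10^{8}$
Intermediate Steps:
$Q = 352$ ($Q = 8 \cdot 44 = 352$)
$w{\left(h,r \right)} = 301$ ($w{\left(h,r \right)} = -51 + 352 = 301$)
$\left(- \frac{22404}{22854} - \frac{19105}{\frac{1}{w{\left(-24,-97 \right)} + 7258}}\right) + 46329 = \left(- \frac{22404}{22854} - \frac{19105}{\frac{1}{301 + 7258}}\right) + 46329 = \left(\left(-22404\right) \frac{1}{22854} - \frac{19105}{\frac{1}{7559}}\right) + 46329 = \left(- \frac{3734}{3809} - 19105 \frac{1}{\frac{1}{7559}}\right) + 46329 = \left(- \frac{3734}{3809} - 144414695\right) + 46329 = - \frac{550075576989}{3809} + 46329 = - \frac{549899109828}{3809}$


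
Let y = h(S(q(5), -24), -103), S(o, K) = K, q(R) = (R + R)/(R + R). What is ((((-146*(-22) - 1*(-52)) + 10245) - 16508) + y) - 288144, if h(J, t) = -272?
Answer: -291415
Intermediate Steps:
q(R) = 1 (q(R) = (2*R)/((2*R)) = (2*R)*(1/(2*R)) = 1)
y = -272
((((-146*(-22) - 1*(-52)) + 10245) - 16508) + y) - 288144 = ((((-146*(-22) - 1*(-52)) + 10245) - 16508) - 272) - 288144 = ((((3212 + 52) + 10245) - 16508) - 272) - 288144 = (((3264 + 10245) - 16508) - 272) - 288144 = ((13509 - 16508) - 272) - 288144 = (-2999 - 272) - 288144 = -3271 - 288144 = -291415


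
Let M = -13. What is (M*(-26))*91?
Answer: 30758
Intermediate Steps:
(M*(-26))*91 = -13*(-26)*91 = 338*91 = 30758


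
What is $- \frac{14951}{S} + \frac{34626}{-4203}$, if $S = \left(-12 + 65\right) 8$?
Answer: $- \frac{25840159}{594024} \approx -43.5$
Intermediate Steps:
$S = 424$ ($S = 53 \cdot 8 = 424$)
$- \frac{14951}{S} + \frac{34626}{-4203} = - \frac{14951}{424} + \frac{34626}{-4203} = \left(-14951\right) \frac{1}{424} + 34626 \left(- \frac{1}{4203}\right) = - \frac{14951}{424} - \frac{11542}{1401} = - \frac{25840159}{594024}$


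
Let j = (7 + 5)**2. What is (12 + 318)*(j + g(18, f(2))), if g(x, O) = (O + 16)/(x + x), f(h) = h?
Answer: 47685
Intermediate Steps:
g(x, O) = (16 + O)/(2*x) (g(x, O) = (16 + O)/((2*x)) = (16 + O)*(1/(2*x)) = (16 + O)/(2*x))
j = 144 (j = 12**2 = 144)
(12 + 318)*(j + g(18, f(2))) = (12 + 318)*(144 + (1/2)*(16 + 2)/18) = 330*(144 + (1/2)*(1/18)*18) = 330*(144 + 1/2) = 330*(289/2) = 47685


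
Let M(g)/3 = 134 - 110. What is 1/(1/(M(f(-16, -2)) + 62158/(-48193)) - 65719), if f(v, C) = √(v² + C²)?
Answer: -3407738/223953085429 ≈ -1.5216e-5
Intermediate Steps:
f(v, C) = √(C² + v²)
M(g) = 72 (M(g) = 3*(134 - 110) = 3*24 = 72)
1/(1/(M(f(-16, -2)) + 62158/(-48193)) - 65719) = 1/(1/(72 + 62158/(-48193)) - 65719) = 1/(1/(72 + 62158*(-1/48193)) - 65719) = 1/(1/(72 - 62158/48193) - 65719) = 1/(1/(3407738/48193) - 65719) = 1/(48193/3407738 - 65719) = 1/(-223953085429/3407738) = -3407738/223953085429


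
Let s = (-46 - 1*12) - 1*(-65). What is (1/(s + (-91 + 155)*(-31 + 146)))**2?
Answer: 1/54272689 ≈ 1.8425e-8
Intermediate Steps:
s = 7 (s = (-46 - 12) + 65 = -58 + 65 = 7)
(1/(s + (-91 + 155)*(-31 + 146)))**2 = (1/(7 + (-91 + 155)*(-31 + 146)))**2 = (1/(7 + 64*115))**2 = (1/(7 + 7360))**2 = (1/7367)**2 = 1/54272689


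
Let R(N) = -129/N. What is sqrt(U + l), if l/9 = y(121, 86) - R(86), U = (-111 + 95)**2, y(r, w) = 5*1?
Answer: sqrt(1258)/2 ≈ 17.734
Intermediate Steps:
y(r, w) = 5
U = 256 (U = (-16)**2 = 256)
l = 117/2 (l = 9*(5 - (-129)/86) = 9*(5 - 1*(-3/2)) = 9*(5 + 3/2) = 9*(13/2) = 117/2 ≈ 58.500)
sqrt(U + l) = sqrt(256 + 117/2) = sqrt(629/2) = sqrt(1258)/2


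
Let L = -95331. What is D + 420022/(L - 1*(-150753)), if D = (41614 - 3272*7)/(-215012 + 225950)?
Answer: 469262188/50517153 ≈ 9.2892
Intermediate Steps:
D = 9355/5469 (D = (41614 - 22904)/10938 = 18710*(1/10938) = 9355/5469 ≈ 1.7106)
D + 420022/(L - 1*(-150753)) = 9355/5469 + 420022/(-95331 - 1*(-150753)) = 9355/5469 + 420022/(-95331 + 150753) = 9355/5469 + 420022/55422 = 9355/5469 + 420022*(1/55422) = 9355/5469 + 210011/27711 = 469262188/50517153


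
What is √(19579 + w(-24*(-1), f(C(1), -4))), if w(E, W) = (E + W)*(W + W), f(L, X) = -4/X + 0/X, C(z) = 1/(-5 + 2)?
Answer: 3*√2181 ≈ 140.10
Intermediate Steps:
C(z) = -⅓ (C(z) = 1/(-3) = -⅓)
f(L, X) = -4/X (f(L, X) = -4/X + 0 = -4/X)
w(E, W) = 2*W*(E + W) (w(E, W) = (E + W)*(2*W) = 2*W*(E + W))
√(19579 + w(-24*(-1), f(C(1), -4))) = √(19579 + 2*(-4/(-4))*(-24*(-1) - 4/(-4))) = √(19579 + 2*(-4*(-¼))*(24 - 4*(-¼))) = √(19579 + 2*1*(24 + 1)) = √(19579 + 2*1*25) = √(19579 + 50) = √19629 = 3*√2181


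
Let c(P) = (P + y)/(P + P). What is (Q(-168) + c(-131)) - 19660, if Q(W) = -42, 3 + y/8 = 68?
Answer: -5162313/262 ≈ -19704.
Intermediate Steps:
y = 520 (y = -24 + 8*68 = -24 + 544 = 520)
c(P) = (520 + P)/(2*P) (c(P) = (P + 520)/(P + P) = (520 + P)/((2*P)) = (520 + P)*(1/(2*P)) = (520 + P)/(2*P))
(Q(-168) + c(-131)) - 19660 = (-42 + (½)*(520 - 131)/(-131)) - 19660 = (-42 + (½)*(-1/131)*389) - 19660 = (-42 - 389/262) - 19660 = -11393/262 - 19660 = -5162313/262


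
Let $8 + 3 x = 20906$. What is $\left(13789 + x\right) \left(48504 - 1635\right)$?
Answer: $972766095$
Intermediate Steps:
$x = 6966$ ($x = - \frac{8}{3} + \frac{1}{3} \cdot 20906 = - \frac{8}{3} + \frac{20906}{3} = 6966$)
$\left(13789 + x\right) \left(48504 - 1635\right) = \left(13789 + 6966\right) \left(48504 - 1635\right) = 20755 \cdot 46869 = 972766095$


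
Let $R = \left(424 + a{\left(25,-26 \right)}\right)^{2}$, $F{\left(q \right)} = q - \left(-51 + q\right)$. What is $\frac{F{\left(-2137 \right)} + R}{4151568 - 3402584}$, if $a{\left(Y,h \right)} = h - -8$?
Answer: $\frac{164887}{748984} \approx 0.22015$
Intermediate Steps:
$a{\left(Y,h \right)} = 8 + h$ ($a{\left(Y,h \right)} = h + 8 = 8 + h$)
$F{\left(q \right)} = 51$
$R = 164836$ ($R = \left(424 + \left(8 - 26\right)\right)^{2} = \left(424 - 18\right)^{2} = 406^{2} = 164836$)
$\frac{F{\left(-2137 \right)} + R}{4151568 - 3402584} = \frac{51 + 164836}{4151568 - 3402584} = \frac{164887}{748984}$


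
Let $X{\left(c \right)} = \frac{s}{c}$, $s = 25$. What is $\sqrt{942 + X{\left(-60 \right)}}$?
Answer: $\frac{\sqrt{33897}}{6} \approx 30.685$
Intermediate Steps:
$X{\left(c \right)} = \frac{25}{c}$
$\sqrt{942 + X{\left(-60 \right)}} = \sqrt{942 + \frac{25}{-60}} = \sqrt{942 + 25 \left(- \frac{1}{60}\right)} = \sqrt{942 - \frac{5}{12}} = \sqrt{\frac{11299}{12}} = \frac{\sqrt{33897}}{6}$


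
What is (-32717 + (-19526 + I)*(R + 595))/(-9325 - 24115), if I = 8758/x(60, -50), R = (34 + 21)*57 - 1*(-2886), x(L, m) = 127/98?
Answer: 10732118147/4246880 ≈ 2527.1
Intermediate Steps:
x(L, m) = 127/98 (x(L, m) = 127*(1/98) = 127/98)
R = 6021 (R = 55*57 + 2886 = 3135 + 2886 = 6021)
I = 858284/127 (I = 8758/(127/98) = 8758*(98/127) = 858284/127 ≈ 6758.1)
(-32717 + (-19526 + I)*(R + 595))/(-9325 - 24115) = (-32717 + (-19526 + 858284/127)*(6021 + 595))/(-9325 - 24115) = (-32717 - 1621518/127*6616)/(-33440) = (-32717 - 10727963088/127)*(-1/33440) = -10732118147/127*(-1/33440) = 10732118147/4246880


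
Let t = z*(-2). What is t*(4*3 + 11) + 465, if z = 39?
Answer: -1329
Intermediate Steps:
t = -78 (t = 39*(-2) = -78)
t*(4*3 + 11) + 465 = -78*(4*3 + 11) + 465 = -78*(12 + 11) + 465 = -78*23 + 465 = -1794 + 465 = -1329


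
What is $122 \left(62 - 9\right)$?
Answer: $6466$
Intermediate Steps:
$122 \left(62 - 9\right) = 122 \cdot 53 = 6466$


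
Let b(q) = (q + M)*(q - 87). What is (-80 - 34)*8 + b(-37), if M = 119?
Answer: -11080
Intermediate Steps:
b(q) = (-87 + q)*(119 + q) (b(q) = (q + 119)*(q - 87) = (119 + q)*(-87 + q) = (-87 + q)*(119 + q))
(-80 - 34)*8 + b(-37) = (-80 - 34)*8 + (-10353 + (-37)² + 32*(-37)) = -114*8 + (-10353 + 1369 - 1184) = -912 - 10168 = -11080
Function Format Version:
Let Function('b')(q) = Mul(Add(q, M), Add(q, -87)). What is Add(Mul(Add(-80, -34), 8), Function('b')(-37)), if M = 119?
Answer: -11080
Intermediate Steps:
Function('b')(q) = Mul(Add(-87, q), Add(119, q)) (Function('b')(q) = Mul(Add(q, 119), Add(q, -87)) = Mul(Add(119, q), Add(-87, q)) = Mul(Add(-87, q), Add(119, q)))
Add(Mul(Add(-80, -34), 8), Function('b')(-37)) = Add(Mul(Add(-80, -34), 8), Add(-10353, Pow(-37, 2), Mul(32, -37))) = Add(Mul(-114, 8), Add(-10353, 1369, -1184)) = Add(-912, -10168) = -11080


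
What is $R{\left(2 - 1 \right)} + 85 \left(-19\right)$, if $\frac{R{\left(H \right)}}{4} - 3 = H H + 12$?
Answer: $-1551$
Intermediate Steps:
$R{\left(H \right)} = 60 + 4 H^{2}$ ($R{\left(H \right)} = 12 + 4 \left(H H + 12\right) = 12 + 4 \left(H^{2} + 12\right) = 12 + 4 \left(12 + H^{2}\right) = 12 + \left(48 + 4 H^{2}\right) = 60 + 4 H^{2}$)
$R{\left(2 - 1 \right)} + 85 \left(-19\right) = \left(60 + 4 \left(2 - 1\right)^{2}\right) + 85 \left(-19\right) = \left(60 + 4 \left(2 - 1\right)^{2}\right) - 1615 = \left(60 + 4 \cdot 1^{2}\right) - 1615 = \left(60 + 4 \cdot 1\right) - 1615 = \left(60 + 4\right) - 1615 = 64 - 1615 = -1551$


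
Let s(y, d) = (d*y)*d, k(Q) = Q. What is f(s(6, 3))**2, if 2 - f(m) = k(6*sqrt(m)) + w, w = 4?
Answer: 1948 + 72*sqrt(6) ≈ 2124.4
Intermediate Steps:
s(y, d) = y*d**2
f(m) = -2 - 6*sqrt(m) (f(m) = 2 - (6*sqrt(m) + 4) = 2 - (4 + 6*sqrt(m)) = 2 + (-4 - 6*sqrt(m)) = -2 - 6*sqrt(m))
f(s(6, 3))**2 = (-2 - 6*3*sqrt(6))**2 = (-2 - 18*sqrt(6))**2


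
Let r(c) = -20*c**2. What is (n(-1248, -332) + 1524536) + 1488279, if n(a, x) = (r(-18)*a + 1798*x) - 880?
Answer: 10502039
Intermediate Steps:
n(a, x) = -880 - 6480*a + 1798*x (n(a, x) = ((-20*(-18)**2)*a + 1798*x) - 880 = ((-20*324)*a + 1798*x) - 880 = (-6480*a + 1798*x) - 880 = -880 - 6480*a + 1798*x)
(n(-1248, -332) + 1524536) + 1488279 = ((-880 - 6480*(-1248) + 1798*(-332)) + 1524536) + 1488279 = ((-880 + 8087040 - 596936) + 1524536) + 1488279 = (7489224 + 1524536) + 1488279 = 9013760 + 1488279 = 10502039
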